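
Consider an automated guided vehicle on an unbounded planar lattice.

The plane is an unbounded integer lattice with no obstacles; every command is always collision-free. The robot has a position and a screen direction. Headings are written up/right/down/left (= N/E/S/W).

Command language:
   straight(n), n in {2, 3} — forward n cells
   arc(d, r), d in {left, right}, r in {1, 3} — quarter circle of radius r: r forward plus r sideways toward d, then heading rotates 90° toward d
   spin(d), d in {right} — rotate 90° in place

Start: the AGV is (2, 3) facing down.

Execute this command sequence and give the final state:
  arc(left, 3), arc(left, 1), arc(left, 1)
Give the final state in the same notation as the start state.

from: (2, 3) facing down
t=1 arc(left, 3) ⇒ (5, 0) facing right
t=2 arc(left, 1) ⇒ (6, 1) facing up
t=3 arc(left, 1) ⇒ (5, 2) facing left

(5, 2) facing left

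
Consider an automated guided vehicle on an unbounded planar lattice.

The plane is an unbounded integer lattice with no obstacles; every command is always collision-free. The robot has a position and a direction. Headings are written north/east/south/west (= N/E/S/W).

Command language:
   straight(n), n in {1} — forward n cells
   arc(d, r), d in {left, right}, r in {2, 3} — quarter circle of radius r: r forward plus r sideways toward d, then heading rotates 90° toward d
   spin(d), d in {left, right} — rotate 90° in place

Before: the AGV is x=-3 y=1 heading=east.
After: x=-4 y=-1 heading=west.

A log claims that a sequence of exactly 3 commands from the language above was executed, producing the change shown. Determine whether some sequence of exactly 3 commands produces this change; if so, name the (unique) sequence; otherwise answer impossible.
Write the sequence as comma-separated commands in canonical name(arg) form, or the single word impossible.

key: cell and facing (now W) both changed — the 3 commands mix motion and turning
initial: x=-3 y=1 heading=east
t=1 straight(1) ⇒ x=-2 y=1 heading=east
t=2 spin(right) ⇒ x=-2 y=1 heading=south
t=3 arc(right, 2) ⇒ x=-4 y=-1 heading=west
no other 3-command option fits: unique.

straight(1), spin(right), arc(right, 2)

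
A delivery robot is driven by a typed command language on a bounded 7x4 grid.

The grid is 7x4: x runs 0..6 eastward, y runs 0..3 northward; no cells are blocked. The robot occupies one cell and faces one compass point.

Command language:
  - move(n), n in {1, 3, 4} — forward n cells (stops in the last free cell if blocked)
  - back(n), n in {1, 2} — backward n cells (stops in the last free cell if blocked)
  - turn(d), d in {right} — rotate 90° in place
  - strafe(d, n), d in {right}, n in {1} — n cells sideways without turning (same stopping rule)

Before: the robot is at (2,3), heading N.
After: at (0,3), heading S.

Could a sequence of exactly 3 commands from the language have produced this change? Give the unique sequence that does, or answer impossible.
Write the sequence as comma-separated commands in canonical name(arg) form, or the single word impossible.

key: position moved to (0,3) AND the heading swung to S — translation plus rotation needed
begin: at (2,3), heading N
t=1 turn(right) ⇒ at (2,3), heading E
t=2 back(2) ⇒ at (0,3), heading E
t=3 turn(right) ⇒ at (0,3), heading S
uniquely the one of 343 3-step routes that fits.

turn(right), back(2), turn(right)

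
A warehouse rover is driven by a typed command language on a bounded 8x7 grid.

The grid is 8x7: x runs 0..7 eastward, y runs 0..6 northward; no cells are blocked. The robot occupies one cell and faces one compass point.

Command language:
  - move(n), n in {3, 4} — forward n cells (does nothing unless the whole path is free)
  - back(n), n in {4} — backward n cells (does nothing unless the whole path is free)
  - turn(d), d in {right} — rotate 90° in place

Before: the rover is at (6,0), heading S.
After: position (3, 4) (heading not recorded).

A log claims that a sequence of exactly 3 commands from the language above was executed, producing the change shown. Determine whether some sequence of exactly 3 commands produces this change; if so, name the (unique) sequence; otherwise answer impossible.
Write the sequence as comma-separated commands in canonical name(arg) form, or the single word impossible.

key: order matters: swapping back(4) and move(3) lands elsewhere
begin: at (6,0), heading S
[1] after back(4): at (6,4), heading S
[2] after turn(right): at (6,4), heading W
[3] after move(3): at (3,4), heading W
no other 3-command option fits: unique.

back(4), turn(right), move(3)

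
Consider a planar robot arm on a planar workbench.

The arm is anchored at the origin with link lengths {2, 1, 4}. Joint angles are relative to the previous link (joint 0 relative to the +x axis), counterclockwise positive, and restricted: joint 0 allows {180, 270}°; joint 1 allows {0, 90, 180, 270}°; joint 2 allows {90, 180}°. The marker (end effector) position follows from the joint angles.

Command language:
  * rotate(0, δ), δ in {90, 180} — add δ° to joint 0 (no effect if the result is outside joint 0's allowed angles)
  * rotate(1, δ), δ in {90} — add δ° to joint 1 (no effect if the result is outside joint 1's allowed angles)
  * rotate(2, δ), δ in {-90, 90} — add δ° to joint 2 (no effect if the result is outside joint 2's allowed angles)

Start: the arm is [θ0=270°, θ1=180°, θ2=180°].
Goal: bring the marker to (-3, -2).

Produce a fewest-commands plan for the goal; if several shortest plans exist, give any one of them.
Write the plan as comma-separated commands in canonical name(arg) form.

from: [θ0=270°, θ1=180°, θ2=180°]
1. rotate(1, 90) → [θ0=270°, θ1=270°, θ2=180°]
2. rotate(1, 90) → [θ0=270°, θ1=0°, θ2=180°]
3. rotate(1, 90) → [θ0=270°, θ1=90°, θ2=180°]
shorter routes all fall short; 3 is best.

rotate(1, 90), rotate(1, 90), rotate(1, 90)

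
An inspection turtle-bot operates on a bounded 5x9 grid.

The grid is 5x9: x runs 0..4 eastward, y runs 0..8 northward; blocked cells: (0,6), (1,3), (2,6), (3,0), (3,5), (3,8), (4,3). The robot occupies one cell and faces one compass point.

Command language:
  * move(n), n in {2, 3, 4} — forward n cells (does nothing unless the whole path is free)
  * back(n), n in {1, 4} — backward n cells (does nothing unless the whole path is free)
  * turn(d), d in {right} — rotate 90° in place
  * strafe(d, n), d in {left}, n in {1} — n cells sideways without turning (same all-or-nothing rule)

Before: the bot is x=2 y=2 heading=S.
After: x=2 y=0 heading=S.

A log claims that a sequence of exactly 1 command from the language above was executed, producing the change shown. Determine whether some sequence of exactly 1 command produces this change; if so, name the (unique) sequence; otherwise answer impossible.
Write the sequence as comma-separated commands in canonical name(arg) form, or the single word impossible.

move(2)

key: heading stays S — the single command does not turn
from: x=2 y=2 heading=S
step 1 (move(2)): x=2 y=0 heading=S
uniquely the one of 7 1-step routes that fits.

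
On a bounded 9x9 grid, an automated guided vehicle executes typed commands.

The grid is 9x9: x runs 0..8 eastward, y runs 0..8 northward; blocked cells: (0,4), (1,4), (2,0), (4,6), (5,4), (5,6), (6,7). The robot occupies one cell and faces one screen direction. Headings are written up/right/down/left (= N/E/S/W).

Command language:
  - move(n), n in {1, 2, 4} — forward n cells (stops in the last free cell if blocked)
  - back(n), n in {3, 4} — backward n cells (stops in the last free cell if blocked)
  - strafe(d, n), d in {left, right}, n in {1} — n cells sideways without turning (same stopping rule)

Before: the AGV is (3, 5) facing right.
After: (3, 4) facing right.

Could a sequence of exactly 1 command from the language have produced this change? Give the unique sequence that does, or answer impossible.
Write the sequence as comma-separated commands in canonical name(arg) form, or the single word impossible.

strafe(right, 1)

key: heading stays E — the single command does not turn
begin: (3, 5) facing right
t=1 strafe(right, 1) ⇒ (3, 4) facing right
uniquely the one of 7 1-step routes that fits.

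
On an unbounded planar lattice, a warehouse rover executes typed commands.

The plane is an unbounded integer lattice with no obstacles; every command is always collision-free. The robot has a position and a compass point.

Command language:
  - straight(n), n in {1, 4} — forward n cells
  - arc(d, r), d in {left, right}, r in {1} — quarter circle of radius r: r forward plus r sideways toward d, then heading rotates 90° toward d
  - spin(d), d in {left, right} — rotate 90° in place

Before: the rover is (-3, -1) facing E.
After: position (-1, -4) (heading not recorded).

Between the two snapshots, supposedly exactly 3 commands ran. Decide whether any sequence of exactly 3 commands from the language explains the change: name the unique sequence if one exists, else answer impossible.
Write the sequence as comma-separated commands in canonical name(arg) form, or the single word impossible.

key: running arc(left, 1) before arc(right, 1) would end elsewhere — order is forced
start: (-3, -1) facing E
1. arc(right, 1) → (-2, -2) facing S
2. straight(1) → (-2, -3) facing S
3. arc(left, 1) → (-1, -4) facing E
no other 3-command option fits: unique.

arc(right, 1), straight(1), arc(left, 1)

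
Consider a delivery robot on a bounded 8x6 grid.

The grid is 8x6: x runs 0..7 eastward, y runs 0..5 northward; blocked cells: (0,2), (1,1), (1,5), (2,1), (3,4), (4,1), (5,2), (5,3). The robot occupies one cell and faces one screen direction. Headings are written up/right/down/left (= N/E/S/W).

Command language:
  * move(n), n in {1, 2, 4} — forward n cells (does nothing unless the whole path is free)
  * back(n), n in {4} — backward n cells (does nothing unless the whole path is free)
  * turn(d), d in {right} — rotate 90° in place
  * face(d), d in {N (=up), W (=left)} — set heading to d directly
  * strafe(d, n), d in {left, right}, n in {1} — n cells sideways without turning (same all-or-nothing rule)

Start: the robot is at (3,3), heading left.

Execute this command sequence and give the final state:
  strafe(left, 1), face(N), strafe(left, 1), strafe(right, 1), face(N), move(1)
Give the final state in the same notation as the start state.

at (3,3), heading up

initial: at (3,3), heading left
[1] after strafe(left, 1): at (3,2), heading left
[2] after face(N): at (3,2), heading up
[3] after strafe(left, 1): at (2,2), heading up
[4] after strafe(right, 1): at (3,2), heading up
[5] after face(N): at (3,2), heading up
[6] after move(1): at (3,3), heading up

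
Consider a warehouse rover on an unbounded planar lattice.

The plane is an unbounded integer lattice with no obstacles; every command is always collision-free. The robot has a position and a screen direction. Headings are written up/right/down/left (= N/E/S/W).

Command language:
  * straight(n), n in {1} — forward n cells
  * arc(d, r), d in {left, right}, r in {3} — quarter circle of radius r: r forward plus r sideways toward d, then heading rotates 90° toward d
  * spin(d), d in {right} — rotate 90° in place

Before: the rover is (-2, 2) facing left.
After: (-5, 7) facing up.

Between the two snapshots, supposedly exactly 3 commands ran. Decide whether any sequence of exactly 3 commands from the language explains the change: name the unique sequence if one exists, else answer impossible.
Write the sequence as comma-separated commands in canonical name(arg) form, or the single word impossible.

arc(right, 3), straight(1), straight(1)

key: running straight(1) before arc(right, 3) would end elsewhere — order is forced
from: (-2, 2) facing left
t=1 arc(right, 3) ⇒ (-5, 5) facing up
t=2 straight(1) ⇒ (-5, 6) facing up
t=3 straight(1) ⇒ (-5, 7) facing up
all 64 alternatives checked — unique.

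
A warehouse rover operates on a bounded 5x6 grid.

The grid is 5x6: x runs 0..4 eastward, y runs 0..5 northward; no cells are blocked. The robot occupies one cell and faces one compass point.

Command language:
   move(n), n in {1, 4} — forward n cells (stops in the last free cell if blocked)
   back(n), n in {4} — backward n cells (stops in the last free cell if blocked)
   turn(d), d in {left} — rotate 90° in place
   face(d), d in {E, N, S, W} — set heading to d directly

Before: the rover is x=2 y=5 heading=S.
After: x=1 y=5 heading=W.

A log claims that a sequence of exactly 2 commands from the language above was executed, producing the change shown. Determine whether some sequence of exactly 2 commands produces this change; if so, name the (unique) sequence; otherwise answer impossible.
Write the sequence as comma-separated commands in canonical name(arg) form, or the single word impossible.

key: order matters: swapping face(W) and move(1) lands elsewhere
t0: x=2 y=5 heading=S
1. face(W) → x=2 y=5 heading=W
2. move(1) → x=1 y=5 heading=W
no rival 2-sequence matches.

face(W), move(1)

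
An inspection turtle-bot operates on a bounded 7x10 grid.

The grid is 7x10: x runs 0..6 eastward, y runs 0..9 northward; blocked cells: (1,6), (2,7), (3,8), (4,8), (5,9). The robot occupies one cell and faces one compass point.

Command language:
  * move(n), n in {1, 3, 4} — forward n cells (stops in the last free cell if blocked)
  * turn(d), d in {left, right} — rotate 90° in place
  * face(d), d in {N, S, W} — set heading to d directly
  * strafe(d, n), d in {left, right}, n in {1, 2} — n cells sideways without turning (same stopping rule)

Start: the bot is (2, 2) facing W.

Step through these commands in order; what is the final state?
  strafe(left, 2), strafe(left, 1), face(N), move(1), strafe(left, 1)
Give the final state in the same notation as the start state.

(1, 1) facing N

start: (2, 2) facing W
[1] after strafe(left, 2): (2, 0) facing W
[2] after strafe(left, 1): (2, 0) facing W
[3] after face(N): (2, 0) facing N
[4] after move(1): (2, 1) facing N
[5] after strafe(left, 1): (1, 1) facing N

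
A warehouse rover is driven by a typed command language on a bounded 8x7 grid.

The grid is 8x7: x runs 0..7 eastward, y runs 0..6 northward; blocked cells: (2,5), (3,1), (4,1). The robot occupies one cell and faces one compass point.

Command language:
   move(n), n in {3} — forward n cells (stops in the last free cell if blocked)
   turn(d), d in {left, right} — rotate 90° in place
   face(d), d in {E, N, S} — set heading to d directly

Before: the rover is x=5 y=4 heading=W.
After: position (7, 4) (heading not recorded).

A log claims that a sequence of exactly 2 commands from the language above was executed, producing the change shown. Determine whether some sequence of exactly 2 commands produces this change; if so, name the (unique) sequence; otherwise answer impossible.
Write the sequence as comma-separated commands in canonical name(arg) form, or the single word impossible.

key: move(3) runs into the grid edge before its full distance
begin: x=5 y=4 heading=W
1. face(E) → x=5 y=4 heading=E
2. move(3) → x=7 y=4 heading=E
uniquely the one of 36 2-step routes that fits.

face(E), move(3)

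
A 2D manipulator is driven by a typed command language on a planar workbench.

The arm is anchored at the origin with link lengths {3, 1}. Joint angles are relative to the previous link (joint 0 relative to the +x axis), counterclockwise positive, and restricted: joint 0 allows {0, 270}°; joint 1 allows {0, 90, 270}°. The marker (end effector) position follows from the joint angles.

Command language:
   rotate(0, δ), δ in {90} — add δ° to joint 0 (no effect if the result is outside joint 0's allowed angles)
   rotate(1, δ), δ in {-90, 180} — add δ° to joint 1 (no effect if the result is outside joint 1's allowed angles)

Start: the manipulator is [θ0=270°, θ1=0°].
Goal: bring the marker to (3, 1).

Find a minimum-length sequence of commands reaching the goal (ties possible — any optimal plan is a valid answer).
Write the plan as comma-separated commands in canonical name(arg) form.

rotate(0, 90), rotate(1, -90), rotate(1, 180)

t0: [θ0=270°, θ1=0°]
1. rotate(0, 90) → [θ0=0°, θ1=0°]
2. rotate(1, -90) → [θ0=0°, θ1=270°]
3. rotate(1, 180) → [θ0=0°, θ1=90°]
shorter routes all fall short; 3 is best.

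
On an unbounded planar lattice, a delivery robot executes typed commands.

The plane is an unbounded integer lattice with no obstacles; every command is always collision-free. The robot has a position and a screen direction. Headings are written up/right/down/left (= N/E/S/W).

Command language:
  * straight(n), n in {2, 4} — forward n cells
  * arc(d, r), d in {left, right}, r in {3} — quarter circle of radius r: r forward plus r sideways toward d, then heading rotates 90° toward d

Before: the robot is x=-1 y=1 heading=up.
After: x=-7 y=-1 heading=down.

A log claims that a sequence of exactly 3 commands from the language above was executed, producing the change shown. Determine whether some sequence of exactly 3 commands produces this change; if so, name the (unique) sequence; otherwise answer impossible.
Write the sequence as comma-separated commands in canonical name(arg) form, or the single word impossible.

arc(left, 3), arc(left, 3), straight(2)

key: cell and facing (now S) both changed — the 3 commands mix motion and turning
t0: x=-1 y=1 heading=up
[1] after arc(left, 3): x=-4 y=4 heading=left
[2] after arc(left, 3): x=-7 y=1 heading=down
[3] after straight(2): x=-7 y=-1 heading=down
all 64 alternatives checked — unique.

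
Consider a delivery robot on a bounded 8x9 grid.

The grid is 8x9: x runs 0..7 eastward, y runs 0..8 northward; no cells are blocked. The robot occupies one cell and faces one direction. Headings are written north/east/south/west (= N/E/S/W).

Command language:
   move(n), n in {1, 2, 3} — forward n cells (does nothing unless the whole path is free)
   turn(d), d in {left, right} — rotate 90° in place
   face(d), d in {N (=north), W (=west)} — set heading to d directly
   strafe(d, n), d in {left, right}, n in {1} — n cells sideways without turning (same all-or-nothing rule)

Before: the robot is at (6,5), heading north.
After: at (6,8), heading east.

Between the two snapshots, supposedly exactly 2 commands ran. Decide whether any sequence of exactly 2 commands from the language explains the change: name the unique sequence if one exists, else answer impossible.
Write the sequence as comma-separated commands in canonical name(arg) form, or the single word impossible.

key: position moved to (6,8) AND the heading swung to E — translation plus rotation needed
start: at (6,5), heading north
t=1 move(3) ⇒ at (6,8), heading north
t=2 turn(right) ⇒ at (6,8), heading east
all 81 alternatives checked — unique.

move(3), turn(right)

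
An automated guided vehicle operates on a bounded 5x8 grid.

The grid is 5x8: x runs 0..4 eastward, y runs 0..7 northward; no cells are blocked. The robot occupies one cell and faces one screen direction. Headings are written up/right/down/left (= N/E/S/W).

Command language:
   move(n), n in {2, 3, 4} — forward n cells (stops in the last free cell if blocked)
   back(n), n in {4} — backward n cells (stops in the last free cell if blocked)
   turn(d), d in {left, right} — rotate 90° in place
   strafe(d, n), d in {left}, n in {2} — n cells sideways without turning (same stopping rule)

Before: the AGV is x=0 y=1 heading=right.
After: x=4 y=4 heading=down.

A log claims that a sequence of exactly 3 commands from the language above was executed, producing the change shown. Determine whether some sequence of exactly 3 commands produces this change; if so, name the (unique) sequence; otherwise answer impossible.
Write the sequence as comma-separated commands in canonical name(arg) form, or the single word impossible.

impossible

all 343 sequences checked — none match.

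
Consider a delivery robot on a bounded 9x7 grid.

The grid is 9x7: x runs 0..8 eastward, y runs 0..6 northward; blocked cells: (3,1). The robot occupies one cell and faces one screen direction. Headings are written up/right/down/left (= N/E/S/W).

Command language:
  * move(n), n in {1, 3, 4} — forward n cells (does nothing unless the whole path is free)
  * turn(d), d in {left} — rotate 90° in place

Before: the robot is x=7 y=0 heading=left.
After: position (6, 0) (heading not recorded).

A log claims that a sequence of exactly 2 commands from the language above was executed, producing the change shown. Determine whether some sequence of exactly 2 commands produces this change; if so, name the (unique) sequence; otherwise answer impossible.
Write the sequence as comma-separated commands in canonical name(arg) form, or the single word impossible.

key: running turn(left) before move(1) would end elsewhere — order is forced
begin: x=7 y=0 heading=left
1. move(1) → x=6 y=0 heading=left
2. turn(left) → x=6 y=0 heading=down
no other 2-command option fits: unique.

move(1), turn(left)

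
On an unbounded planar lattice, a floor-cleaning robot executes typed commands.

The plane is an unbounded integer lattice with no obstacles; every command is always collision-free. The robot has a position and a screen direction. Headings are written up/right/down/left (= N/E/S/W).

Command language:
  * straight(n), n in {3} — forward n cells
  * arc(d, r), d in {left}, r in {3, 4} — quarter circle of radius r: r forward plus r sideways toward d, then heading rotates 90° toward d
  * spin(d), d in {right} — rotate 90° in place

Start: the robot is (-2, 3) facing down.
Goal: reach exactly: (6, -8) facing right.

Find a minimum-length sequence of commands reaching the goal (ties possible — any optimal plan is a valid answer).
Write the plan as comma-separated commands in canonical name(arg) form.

straight(3), arc(left, 4), spin(right), arc(left, 4)

start: (-2, 3) facing down
1. straight(3) → (-2, 0) facing down
2. arc(left, 4) → (2, -4) facing right
3. spin(right) → (2, -4) facing down
4. arc(left, 4) → (6, -8) facing right
minimal: 4 command(s), checked below 4.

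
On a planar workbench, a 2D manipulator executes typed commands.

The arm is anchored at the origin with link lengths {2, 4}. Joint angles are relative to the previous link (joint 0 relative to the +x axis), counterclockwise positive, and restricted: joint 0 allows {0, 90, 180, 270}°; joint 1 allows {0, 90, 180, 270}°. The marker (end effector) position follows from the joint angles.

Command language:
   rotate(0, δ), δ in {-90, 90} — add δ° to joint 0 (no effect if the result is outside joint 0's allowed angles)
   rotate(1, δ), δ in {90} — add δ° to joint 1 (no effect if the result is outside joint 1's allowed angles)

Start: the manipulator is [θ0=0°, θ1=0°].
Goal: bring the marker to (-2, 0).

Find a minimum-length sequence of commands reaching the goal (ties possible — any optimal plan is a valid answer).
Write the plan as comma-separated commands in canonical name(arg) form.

rotate(1, 90), rotate(1, 90)

start: [θ0=0°, θ1=0°]
1. rotate(1, 90) → [θ0=0°, θ1=90°]
2. rotate(1, 90) → [θ0=0°, θ1=180°]
no 1-step plan works, so 2 is optimal.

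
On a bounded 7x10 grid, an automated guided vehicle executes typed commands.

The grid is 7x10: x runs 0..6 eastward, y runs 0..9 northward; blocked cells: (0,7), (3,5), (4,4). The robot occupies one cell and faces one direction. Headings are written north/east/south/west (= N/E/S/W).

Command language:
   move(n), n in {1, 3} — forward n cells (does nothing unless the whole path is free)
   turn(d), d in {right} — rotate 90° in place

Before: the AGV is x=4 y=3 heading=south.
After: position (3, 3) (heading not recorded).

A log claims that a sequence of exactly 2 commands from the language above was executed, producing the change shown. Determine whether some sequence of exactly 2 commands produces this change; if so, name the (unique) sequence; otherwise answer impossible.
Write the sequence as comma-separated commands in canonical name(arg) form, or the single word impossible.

turn(right), move(1)

key: running move(1) before turn(right) would end elsewhere — order is forced
from: x=4 y=3 heading=south
step 1 (turn(right)): x=4 y=3 heading=west
step 2 (move(1)): x=3 y=3 heading=west
all 9 alternatives checked — unique.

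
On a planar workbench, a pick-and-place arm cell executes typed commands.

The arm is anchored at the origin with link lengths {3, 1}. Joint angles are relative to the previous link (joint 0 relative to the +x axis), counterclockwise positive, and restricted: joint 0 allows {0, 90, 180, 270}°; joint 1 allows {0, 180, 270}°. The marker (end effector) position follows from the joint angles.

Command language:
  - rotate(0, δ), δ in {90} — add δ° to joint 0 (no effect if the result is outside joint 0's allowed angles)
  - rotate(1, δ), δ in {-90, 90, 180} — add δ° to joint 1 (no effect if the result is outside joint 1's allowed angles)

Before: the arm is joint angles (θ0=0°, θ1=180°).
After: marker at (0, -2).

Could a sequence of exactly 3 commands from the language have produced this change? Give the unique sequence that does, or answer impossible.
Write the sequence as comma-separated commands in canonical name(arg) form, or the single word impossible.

rotate(0, 90), rotate(0, 90), rotate(0, 90)

initial: joint angles (θ0=0°, θ1=180°)
1. rotate(0, 90) → joint angles (θ0=90°, θ1=180°)
2. rotate(0, 90) → joint angles (θ0=180°, θ1=180°)
3. rotate(0, 90) → joint angles (θ0=270°, θ1=180°)
uniquely the one of 64 3-step routes that fits.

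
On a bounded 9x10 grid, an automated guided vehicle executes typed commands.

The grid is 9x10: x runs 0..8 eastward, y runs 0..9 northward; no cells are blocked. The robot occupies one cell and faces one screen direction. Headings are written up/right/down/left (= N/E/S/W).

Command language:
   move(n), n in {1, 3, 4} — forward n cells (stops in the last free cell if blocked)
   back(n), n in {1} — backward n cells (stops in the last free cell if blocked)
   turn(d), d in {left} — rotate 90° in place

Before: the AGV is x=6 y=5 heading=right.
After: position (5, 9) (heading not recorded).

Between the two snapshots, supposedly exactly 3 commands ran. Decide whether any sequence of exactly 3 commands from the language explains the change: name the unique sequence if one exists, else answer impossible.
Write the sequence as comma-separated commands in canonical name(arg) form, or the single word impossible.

key: running move(4) before back(1) would end elsewhere — order is forced
from: x=6 y=5 heading=right
[1] after back(1): x=5 y=5 heading=right
[2] after turn(left): x=5 y=5 heading=up
[3] after move(4): x=5 y=9 heading=up
all 125 alternatives checked — unique.

back(1), turn(left), move(4)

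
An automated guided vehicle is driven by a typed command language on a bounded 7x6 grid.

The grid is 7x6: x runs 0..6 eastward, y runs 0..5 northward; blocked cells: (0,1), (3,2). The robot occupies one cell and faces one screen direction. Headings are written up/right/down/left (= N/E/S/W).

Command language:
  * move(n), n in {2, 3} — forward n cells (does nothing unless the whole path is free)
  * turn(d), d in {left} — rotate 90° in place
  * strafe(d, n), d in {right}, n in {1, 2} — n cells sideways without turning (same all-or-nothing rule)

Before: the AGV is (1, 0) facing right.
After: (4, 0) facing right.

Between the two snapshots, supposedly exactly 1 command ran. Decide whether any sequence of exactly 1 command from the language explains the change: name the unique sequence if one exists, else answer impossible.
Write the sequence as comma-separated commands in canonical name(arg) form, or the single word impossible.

move(3)

key: heading stays E — the single command does not turn
begin: (1, 0) facing right
step 1 (move(3)): (4, 0) facing right
all 5 alternatives checked — unique.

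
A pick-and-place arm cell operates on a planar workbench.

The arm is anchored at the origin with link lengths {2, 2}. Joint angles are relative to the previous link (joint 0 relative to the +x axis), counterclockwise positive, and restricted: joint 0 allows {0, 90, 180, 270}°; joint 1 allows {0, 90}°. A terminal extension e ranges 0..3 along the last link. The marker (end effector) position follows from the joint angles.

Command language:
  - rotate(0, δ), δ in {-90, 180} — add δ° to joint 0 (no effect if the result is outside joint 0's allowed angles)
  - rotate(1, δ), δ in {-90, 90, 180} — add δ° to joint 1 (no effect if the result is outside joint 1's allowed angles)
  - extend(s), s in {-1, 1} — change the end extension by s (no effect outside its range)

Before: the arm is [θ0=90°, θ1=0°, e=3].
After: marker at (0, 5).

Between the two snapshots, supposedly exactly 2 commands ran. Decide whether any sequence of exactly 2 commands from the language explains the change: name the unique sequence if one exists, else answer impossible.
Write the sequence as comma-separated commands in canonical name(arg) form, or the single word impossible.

extend(-1), extend(-1)

begin: [θ0=90°, θ1=0°, e=3]
step 1 (extend(-1)): [θ0=90°, θ1=0°, e=2]
step 2 (extend(-1)): [θ0=90°, θ1=0°, e=1]
no rival 2-sequence matches.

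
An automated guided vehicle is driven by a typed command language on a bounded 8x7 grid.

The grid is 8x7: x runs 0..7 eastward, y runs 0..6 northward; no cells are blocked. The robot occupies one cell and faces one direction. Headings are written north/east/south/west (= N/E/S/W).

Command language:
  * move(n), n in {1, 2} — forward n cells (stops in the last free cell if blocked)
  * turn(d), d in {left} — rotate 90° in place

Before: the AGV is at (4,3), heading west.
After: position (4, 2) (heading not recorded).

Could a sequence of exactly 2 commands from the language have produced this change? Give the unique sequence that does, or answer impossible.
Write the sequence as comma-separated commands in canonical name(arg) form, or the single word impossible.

key: order matters: swapping turn(left) and move(1) lands elsewhere
start: at (4,3), heading west
step 1 (turn(left)): at (4,3), heading south
step 2 (move(1)): at (4,2), heading south
uniquely the one of 9 2-step routes that fits.

turn(left), move(1)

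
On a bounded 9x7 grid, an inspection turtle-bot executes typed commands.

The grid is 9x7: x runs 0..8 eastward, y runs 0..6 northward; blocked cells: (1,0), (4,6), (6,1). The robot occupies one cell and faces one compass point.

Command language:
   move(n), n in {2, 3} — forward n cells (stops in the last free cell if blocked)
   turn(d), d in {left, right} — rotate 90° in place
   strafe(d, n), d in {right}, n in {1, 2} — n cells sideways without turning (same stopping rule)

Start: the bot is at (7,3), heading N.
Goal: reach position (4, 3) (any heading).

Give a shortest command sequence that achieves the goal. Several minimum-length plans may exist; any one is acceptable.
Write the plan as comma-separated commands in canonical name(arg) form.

initial: at (7,3), heading N
t=1 turn(left) ⇒ at (7,3), heading W
t=2 move(3) ⇒ at (4,3), heading W
shorter routes all fall short; 2 is best.

turn(left), move(3)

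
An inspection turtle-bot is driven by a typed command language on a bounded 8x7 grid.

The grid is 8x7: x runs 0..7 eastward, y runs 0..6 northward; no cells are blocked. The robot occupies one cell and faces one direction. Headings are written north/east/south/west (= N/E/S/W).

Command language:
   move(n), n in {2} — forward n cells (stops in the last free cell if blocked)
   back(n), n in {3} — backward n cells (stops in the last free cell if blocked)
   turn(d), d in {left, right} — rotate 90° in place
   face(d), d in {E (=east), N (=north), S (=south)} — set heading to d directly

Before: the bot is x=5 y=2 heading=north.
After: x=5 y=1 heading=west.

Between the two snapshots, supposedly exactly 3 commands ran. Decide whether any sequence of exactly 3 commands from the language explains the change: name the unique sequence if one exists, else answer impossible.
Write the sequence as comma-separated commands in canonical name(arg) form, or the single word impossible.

key: cell and facing (now W) both changed — the 3 commands mix motion and turning
from: x=5 y=2 heading=north
1. move(2) → x=5 y=4 heading=north
2. back(3) → x=5 y=1 heading=north
3. turn(left) → x=5 y=1 heading=west
no rival 3-sequence matches.

move(2), back(3), turn(left)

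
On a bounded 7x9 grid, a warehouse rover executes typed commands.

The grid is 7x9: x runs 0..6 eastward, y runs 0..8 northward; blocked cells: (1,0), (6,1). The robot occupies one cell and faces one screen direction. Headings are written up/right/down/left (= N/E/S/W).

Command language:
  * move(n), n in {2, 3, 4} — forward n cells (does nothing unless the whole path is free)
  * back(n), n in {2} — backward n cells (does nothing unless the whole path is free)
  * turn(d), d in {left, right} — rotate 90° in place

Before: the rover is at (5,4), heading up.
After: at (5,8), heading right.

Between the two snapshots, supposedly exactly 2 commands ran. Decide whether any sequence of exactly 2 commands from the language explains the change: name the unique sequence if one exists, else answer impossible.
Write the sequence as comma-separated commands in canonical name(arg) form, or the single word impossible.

move(4), turn(right)

key: position moved to (5,8) AND the heading swung to E — translation plus rotation needed
t0: at (5,4), heading up
step 1 (move(4)): at (5,8), heading up
step 2 (turn(right)): at (5,8), heading right
all 36 alternatives checked — unique.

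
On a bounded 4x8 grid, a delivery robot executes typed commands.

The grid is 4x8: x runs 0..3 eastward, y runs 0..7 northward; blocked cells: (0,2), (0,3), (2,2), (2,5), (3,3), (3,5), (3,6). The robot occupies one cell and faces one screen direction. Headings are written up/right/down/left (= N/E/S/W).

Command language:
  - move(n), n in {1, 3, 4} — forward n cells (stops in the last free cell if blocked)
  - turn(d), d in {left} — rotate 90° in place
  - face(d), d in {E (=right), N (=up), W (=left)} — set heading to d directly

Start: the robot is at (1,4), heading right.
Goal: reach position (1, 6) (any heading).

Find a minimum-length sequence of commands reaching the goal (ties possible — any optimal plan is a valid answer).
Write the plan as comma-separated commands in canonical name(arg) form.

begin: at (1,4), heading right
step 1 (turn(left)): at (1,4), heading up
step 2 (move(1)): at (1,5), heading up
step 3 (move(1)): at (1,6), heading up
minimal: 3 command(s), checked below 3.

turn(left), move(1), move(1)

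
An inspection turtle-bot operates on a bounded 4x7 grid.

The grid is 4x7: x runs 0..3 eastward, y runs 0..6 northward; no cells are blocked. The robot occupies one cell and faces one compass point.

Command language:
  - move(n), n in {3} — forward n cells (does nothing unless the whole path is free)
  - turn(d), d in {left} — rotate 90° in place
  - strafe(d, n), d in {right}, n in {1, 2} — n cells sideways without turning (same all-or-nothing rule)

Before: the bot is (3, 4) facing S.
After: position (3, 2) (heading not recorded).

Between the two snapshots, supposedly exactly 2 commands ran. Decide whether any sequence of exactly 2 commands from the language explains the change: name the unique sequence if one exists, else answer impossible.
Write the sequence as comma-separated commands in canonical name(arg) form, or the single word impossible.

turn(left), strafe(right, 2)

key: order matters: swapping turn(left) and strafe(right, 2) lands elsewhere
t0: (3, 4) facing S
t=1 turn(left) ⇒ (3, 4) facing E
t=2 strafe(right, 2) ⇒ (3, 2) facing E
no other 2-command option fits: unique.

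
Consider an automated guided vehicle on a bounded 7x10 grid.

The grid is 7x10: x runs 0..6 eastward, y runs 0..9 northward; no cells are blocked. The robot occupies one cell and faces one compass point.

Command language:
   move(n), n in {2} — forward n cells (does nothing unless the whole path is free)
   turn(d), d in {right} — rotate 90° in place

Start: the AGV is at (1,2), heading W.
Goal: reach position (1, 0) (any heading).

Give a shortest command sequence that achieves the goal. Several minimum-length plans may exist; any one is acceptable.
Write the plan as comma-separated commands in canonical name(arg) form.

begin: at (1,2), heading W
t=1 turn(right) ⇒ at (1,2), heading N
t=2 turn(right) ⇒ at (1,2), heading E
t=3 turn(right) ⇒ at (1,2), heading S
t=4 move(2) ⇒ at (1,0), heading S
minimal: 4 command(s), checked below 4.

turn(right), turn(right), turn(right), move(2)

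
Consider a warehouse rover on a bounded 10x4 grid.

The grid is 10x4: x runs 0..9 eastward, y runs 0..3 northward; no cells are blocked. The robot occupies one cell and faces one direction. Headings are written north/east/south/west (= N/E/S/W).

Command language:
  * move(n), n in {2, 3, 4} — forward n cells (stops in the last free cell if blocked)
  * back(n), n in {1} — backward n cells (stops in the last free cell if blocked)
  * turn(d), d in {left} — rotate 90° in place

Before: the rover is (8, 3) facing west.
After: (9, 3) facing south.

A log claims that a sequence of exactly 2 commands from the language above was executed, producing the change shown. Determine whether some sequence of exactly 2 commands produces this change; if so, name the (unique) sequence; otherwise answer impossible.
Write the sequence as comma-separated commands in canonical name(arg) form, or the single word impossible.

key: position moved to (9,3) AND the heading swung to S — translation plus rotation needed
t0: (8, 3) facing west
step 1 (back(1)): (9, 3) facing west
step 2 (turn(left)): (9, 3) facing south
no other 2-command option fits: unique.

back(1), turn(left)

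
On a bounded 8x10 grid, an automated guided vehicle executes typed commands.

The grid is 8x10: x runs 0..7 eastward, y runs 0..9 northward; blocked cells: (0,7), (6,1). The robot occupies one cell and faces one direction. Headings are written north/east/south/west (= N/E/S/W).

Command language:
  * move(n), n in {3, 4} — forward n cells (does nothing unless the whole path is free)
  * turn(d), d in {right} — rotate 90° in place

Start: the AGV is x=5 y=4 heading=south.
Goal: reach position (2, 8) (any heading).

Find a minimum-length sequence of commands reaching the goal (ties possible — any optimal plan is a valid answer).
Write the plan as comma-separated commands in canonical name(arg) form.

turn(right), move(3), turn(right), move(4)

initial: x=5 y=4 heading=south
step 1 (turn(right)): x=5 y=4 heading=west
step 2 (move(3)): x=2 y=4 heading=west
step 3 (turn(right)): x=2 y=4 heading=north
step 4 (move(4)): x=2 y=8 heading=north
minimal: 4 command(s), checked below 4.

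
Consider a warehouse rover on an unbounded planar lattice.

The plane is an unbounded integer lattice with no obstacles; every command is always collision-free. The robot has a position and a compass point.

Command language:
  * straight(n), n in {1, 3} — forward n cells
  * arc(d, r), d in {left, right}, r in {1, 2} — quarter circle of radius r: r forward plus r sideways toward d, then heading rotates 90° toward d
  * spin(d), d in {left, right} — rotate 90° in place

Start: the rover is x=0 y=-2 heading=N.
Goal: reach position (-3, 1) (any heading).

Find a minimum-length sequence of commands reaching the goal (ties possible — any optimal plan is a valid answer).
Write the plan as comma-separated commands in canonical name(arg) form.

begin: x=0 y=-2 heading=N
[1] after arc(left, 2): x=-2 y=0 heading=W
[2] after arc(right, 1): x=-3 y=1 heading=N
no 1-step plan works, so 2 is optimal.

arc(left, 2), arc(right, 1)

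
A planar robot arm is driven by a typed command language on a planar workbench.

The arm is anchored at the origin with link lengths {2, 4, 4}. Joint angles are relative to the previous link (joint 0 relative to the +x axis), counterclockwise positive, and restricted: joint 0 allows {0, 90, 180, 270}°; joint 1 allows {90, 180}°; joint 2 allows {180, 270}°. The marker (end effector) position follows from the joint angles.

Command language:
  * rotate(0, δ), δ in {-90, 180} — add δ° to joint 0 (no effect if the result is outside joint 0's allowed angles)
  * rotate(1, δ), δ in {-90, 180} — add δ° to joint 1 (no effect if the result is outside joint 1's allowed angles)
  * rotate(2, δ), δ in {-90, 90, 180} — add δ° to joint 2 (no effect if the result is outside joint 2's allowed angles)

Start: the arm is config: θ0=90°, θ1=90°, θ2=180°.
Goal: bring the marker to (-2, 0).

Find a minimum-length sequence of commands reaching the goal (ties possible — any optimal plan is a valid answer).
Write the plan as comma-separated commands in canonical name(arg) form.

rotate(0, -90), rotate(0, 180)

t0: config: θ0=90°, θ1=90°, θ2=180°
t=1 rotate(0, -90) ⇒ config: θ0=0°, θ1=90°, θ2=180°
t=2 rotate(0, 180) ⇒ config: θ0=180°, θ1=90°, θ2=180°
nothing shorter than 2 reaches the goal.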